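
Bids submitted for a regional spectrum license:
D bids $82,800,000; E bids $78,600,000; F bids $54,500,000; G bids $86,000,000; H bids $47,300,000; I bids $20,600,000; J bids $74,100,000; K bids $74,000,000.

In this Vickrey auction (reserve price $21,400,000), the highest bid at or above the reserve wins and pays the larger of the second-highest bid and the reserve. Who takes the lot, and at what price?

Rule: the highest bid at or above the reserve wins and pays the larger of the second-highest bid and the reserve.
Bids in order: 86,000,000 (G) > 82,800,000 (D) > 78,600,000 (E) > 74,100,000 (J) > 74,000,000 (K) > 54,500,000 (F) > …
G has the top bid at or above the reserve ($86,000,000).
Second-highest bid $82,800,000 exceeds the reserve $21,400,000 → payment $82,800,000.

G pays $82,800,000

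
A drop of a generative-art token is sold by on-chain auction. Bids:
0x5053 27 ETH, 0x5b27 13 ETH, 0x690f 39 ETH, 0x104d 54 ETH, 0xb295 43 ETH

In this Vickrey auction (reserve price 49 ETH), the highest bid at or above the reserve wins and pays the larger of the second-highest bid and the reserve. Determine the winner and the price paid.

0x104d pays 49 ETH

Sorting bids: 54 (0x104d) > 43 (0xb295) > 39 (0x690f) > 27 (0x5053) > 13 (0x5b27)
0x104d has the top bid at or above the reserve (54 ETH).
Second-highest bid 43 ETH is below the reserve 49 ETH, so the reserve binds → payment 49 ETH.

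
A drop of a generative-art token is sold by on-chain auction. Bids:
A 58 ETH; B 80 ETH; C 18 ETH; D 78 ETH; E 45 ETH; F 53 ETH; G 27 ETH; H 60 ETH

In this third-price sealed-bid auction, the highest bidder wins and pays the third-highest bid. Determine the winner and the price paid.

Sorting bids: 80 (B) > 78 (D) > 60 (H) > 58 (A) > 53 (F) > 45 (E) > …
B is highest; pays the third-highest bid, 60 ETH.

B pays 60 ETH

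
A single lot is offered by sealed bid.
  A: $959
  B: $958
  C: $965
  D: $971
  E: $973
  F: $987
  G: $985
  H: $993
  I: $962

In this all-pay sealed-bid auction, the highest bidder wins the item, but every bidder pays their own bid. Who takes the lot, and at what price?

H pays $993

Bids ranked: 993 (H) > 987 (F) > 985 (G) > 973 (E) > 971 (D) > 965 (C) > …
H wins with the top bid; all bids are sunk regardless.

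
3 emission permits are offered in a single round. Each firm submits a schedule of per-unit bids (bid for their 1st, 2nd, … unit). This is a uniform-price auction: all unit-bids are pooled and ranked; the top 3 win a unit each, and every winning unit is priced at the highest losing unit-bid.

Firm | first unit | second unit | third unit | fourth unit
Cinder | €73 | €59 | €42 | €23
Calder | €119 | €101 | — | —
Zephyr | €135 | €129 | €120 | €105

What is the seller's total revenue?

Total revenue: €357

Pooled unit-bids ranked (top 3): 135 (Zephyr-1), 129 (Zephyr-2), 120 (Zephyr-3)
Highest rejected unit-bid = €119.
Allocation: Zephyr 3. Every unit priced at €119.
Revenue = 3 × 119 = €357.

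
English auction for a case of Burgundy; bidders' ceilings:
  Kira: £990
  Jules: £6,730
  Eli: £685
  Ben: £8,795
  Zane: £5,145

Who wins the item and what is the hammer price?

Rule: the price rises until one bidder remains; the winner pays the price at which the last rival dropped out.
Sorting limits: 8,795 (Ben) > 6,730 (Jules) > 5,145 (Zane) > 990 (Kira) > 685 (Eli)
Jules is the last rival to drop out, at £6,730; Ben remains and wins at that price.

Ben wins at £6,730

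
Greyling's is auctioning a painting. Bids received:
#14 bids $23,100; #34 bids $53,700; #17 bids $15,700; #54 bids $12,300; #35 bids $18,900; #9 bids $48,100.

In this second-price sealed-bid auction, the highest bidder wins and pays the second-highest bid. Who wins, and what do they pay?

Bids ranked: 53,700 (#34) > 48,100 (#9) > 23,100 (#14) > 18,900 (#35) > 15,700 (#17) > 12,300 (#54)
#34 is highest; pays the second-highest bid, $48,100.

#34 pays $48,100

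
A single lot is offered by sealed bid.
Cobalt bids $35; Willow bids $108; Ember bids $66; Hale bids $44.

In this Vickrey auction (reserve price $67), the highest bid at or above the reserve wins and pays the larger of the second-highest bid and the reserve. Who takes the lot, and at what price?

Willow pays $67

Bids in order: 108 (Willow) > 66 (Ember) > 44 (Hale) > 35 (Cobalt)
Willow has the top bid at or above the reserve ($108).
max(second-highest $66, reserve $67) = $67.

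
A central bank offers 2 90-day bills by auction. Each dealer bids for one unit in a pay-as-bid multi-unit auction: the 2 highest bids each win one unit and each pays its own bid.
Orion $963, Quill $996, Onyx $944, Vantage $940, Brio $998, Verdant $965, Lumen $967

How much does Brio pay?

Sorting: 998 (Brio), 996 (Quill), 967 (Lumen), 965 (Verdant), …
The 2 highest are Brio, Quill.
Brio wins → own bid $998.

Brio pays $998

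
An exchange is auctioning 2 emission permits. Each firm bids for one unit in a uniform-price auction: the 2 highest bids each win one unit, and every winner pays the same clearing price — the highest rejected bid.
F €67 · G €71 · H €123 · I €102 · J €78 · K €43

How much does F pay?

Sorting: 123 (H), 102 (I), 78 (J), 71 (G), …
Winners (2 units): H, I.
Clearing price = highest rejected bid = €78.
F does not win → pays €0.

F pays €0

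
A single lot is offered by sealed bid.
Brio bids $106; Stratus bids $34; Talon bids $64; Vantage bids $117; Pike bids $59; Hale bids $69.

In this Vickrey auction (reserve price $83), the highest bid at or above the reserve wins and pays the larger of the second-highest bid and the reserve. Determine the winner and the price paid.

Sorting bids: 117 (Vantage) > 106 (Brio) > 69 (Hale) > 64 (Talon) > 59 (Pike) > 34 (Stratus)
Highest eligible bid: Vantage at $117.
Second-highest bid $106 exceeds the reserve $83 → payment $106.

Vantage pays $106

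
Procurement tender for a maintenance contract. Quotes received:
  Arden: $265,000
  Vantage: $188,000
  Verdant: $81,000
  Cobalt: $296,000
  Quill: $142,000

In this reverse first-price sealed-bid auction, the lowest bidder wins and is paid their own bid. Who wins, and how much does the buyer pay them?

Verdant is paid $81,000

Sorting bids: 81,000 (Verdant) < 142,000 (Quill) < 188,000 (Vantage) < 265,000 (Arden) < 296,000 (Cobalt)
Verdant is lowest → is paid own bid, $81,000.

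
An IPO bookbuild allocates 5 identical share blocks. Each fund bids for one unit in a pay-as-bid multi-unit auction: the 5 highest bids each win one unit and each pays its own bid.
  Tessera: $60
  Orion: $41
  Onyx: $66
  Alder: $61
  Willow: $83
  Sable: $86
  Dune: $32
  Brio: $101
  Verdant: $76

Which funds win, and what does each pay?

Ordering the bids: 101 (Brio), 86 (Sable), 83 (Willow), 76 (Verdant), 66 (Onyx), 61 (Alder), 60 (Tessera), …
The 5 highest are Brio, Sable, Willow, Verdant, Onyx.
Each winner pays its own bid: Brio $101, Sable $86, Willow $83, Verdant $76, Onyx $66.

Brio $101, Sable $86, Willow $83, Verdant $76, Onyx $66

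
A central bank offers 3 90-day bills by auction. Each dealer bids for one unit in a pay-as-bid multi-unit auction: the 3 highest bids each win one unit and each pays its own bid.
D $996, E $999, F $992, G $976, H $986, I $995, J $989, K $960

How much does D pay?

D pays $996

Bids ranked high→low: 999 (E), 996 (D), 995 (I), 992 (F), 989 (J), …
The 3 highest are E, D, I.
D wins → own bid $996.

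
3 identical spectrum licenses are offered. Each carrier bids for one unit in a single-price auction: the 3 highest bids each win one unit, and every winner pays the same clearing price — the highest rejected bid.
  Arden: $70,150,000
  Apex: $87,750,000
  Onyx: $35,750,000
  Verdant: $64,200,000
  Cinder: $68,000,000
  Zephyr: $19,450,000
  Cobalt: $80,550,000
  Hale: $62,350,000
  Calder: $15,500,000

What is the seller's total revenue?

Total revenue: $204,000,000

Sorting: 87,750,000 (Apex), 80,550,000 (Cobalt), 70,150,000 (Arden), 68,000,000 (Cinder), 64,200,000 (Verdant), …
Winners (3 units): Apex, Cobalt, Arden.
Clearing price = highest rejected bid = $68,000,000.
Total revenue = 3 × $68,000,000 = $204,000,000.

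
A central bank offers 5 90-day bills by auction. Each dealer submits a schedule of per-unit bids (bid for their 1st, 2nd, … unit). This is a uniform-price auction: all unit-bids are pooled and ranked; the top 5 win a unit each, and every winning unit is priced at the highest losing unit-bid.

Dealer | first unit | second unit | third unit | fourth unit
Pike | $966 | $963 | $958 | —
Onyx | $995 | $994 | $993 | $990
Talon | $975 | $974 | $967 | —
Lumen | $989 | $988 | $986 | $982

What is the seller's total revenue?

Total revenue: $4,940

All unit-bids, highest first — top 5: 995 (Onyx-1), 994 (Onyx-2), 993 (Onyx-3), 990 (Onyx-4), 989 (Lumen-1)
Highest rejected unit-bid = $988.
Allocation: Lumen 1, Onyx 4. Every unit priced at $988.
Revenue = 5 × 988 = $4,940.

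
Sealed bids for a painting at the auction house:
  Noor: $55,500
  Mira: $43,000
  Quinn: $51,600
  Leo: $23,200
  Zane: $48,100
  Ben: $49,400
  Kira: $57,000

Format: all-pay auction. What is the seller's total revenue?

Total revenue: $327,800

Rule: the highest bidder wins the item, but every bidder pays their own bid.
Bids ranked: 57,000 (Kira) > 55,500 (Noor) > 51,600 (Quinn) > 49,400 (Ben) > 48,100 (Zane) > 43,000 (Mira) > …
Every bidder forfeits their bid regardless of winning.
Revenue = 55,500 + 43,000 + 51,600 + 23,200 + 48,100 + 49,400 + 57,000 = $327,800.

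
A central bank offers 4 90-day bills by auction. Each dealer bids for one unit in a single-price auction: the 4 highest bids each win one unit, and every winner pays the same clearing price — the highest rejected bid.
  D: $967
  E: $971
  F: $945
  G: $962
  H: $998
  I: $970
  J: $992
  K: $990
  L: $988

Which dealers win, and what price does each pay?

Sorting: 998 (H), 992 (J), 990 (K), 988 (L), 971 (E), 970 (I), …
Top 4: H, J, K, L.
First losing bid is E's $971, which sets the uniform price.

H, J, K, L; each pays $971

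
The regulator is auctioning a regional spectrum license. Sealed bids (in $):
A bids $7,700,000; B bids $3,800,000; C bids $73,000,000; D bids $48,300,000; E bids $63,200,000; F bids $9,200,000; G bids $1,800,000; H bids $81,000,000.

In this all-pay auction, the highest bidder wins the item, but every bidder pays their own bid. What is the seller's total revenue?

Total revenue: $288,000,000

Bids in order: 81,000,000 (H) > 73,000,000 (C) > 63,200,000 (E) > 48,300,000 (D) > 9,200,000 (F) > 7,700,000 (A) > …
Every bidder forfeits their bid regardless of winning.
Revenue = 7,700,000 + 3,800,000 + 73,000,000 + 48,300,000 + 63,200,000 + 9,200,000 + 1,800,000 + 81,000,000 = $288,000,000.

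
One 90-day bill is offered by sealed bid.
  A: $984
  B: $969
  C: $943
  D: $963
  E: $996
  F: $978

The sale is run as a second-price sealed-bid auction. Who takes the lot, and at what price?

E pays $984

Bids ranked: 996 (E) > 984 (A) > 978 (F) > 969 (B) > 963 (D) > 943 (C)
E wins with the highest bid; price is set by the runner-up at $984.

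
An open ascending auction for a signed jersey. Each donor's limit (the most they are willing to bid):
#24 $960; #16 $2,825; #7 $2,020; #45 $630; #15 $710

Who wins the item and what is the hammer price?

Limits in order: 2,825 (#16) > 2,020 (#7) > 960 (#24) > 710 (#15) > 630 (#45)
Bidding ends when #7 exits at $2,020; #16 takes it.

#16 wins at $2,020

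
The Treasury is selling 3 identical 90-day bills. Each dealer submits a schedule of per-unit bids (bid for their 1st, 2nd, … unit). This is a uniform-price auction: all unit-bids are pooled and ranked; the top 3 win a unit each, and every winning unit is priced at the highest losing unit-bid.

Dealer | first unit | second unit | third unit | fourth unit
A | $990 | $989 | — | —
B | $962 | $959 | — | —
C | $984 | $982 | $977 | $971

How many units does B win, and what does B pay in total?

B: 0 units, pays $0

Merging the schedules and taking the best 3: 990 (A-1), 989 (A-2), 984 (C-1)
Highest rejected unit-bid = $982.
B wins 0 unit(s) at $982 each.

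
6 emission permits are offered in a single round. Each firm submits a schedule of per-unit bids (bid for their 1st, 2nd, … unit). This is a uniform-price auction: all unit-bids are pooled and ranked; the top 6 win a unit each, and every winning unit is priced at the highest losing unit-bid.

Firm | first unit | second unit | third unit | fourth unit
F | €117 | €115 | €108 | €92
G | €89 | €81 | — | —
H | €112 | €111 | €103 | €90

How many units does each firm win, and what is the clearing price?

F 3, H 3; clearing price €92

Merging the schedules and taking the best 6: 117 (F-1), 115 (F-2), 112 (H-1), 111 (H-2), 108 (F-3), 103 (H-3)
Highest rejected unit-bid = €92.
Allocation: F 3, H 3.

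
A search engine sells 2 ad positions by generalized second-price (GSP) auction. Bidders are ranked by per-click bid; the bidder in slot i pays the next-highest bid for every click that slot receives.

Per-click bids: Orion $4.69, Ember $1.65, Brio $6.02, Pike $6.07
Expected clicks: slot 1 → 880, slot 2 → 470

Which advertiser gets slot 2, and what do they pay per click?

Sorting advertisers: $6.07 (Pike) > $6.02 (Brio) > $4.69 (Orion) > …
Slot 2 goes to the second-ranked bidder, Brio, who pays the next bid down: $4.69/click.

Brio; $4.69 per click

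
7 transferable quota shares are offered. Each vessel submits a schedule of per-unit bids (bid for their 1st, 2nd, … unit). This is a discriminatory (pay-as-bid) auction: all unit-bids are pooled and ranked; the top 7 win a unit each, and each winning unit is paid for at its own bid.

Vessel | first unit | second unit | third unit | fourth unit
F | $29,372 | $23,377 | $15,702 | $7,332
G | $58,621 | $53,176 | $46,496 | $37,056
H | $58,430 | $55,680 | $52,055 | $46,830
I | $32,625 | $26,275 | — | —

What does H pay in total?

Merging the schedules and taking the best 7: 58,621 (G-1), 58,430 (H-1), 55,680 (H-2), 53,176 (G-2), 52,055 (H-3), 46,830 (H-4), 46,496 (G-3)
Next rejected bid: $37,056 (not a price — pay-as-bid).
H's winning unit-bids: 58,430 + 55,680 + 52,055 + 46,830 = $212,995.

H pays $212,995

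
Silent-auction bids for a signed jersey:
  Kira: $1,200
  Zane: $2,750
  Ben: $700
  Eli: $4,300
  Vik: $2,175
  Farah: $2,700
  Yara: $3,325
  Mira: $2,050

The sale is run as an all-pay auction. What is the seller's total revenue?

Total revenue: $19,200

Rule: the highest bidder wins the item, but every bidder pays their own bid.
Bids in order: 4,300 (Eli) > 3,325 (Yara) > 2,750 (Zane) > 2,700 (Farah) > 2,175 (Vik) > 2,050 (Mira) > …
Eli wins with the top bid; all bids are sunk regardless.
Every bidder forfeits their bid regardless of winning.
Revenue = 1,200 + 2,750 + 700 + 4,300 + 2,175 + 2,700 + 3,325 + 2,050 = $19,200.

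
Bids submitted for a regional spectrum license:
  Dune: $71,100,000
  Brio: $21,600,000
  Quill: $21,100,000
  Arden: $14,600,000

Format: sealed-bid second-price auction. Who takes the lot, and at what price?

Bids in order: 71,100,000 (Dune) > 21,600,000 (Brio) > 21,100,000 (Quill) > 14,600,000 (Arden)
Dune wins with the highest bid; price is set by the runner-up at $21,600,000.

Dune pays $21,600,000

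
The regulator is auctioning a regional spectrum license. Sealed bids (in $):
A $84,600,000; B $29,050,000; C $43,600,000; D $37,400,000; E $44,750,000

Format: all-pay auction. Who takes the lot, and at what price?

Bids ranked: 84,600,000 (A) > 44,750,000 (E) > 43,600,000 (C) > 37,400,000 (D) > 29,050,000 (B)
A wins with the top bid; all bids are sunk regardless.

A pays $84,600,000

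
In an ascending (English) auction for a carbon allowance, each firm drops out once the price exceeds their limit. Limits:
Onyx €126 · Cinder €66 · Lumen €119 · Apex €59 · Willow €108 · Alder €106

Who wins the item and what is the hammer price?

Rule: the price rises until one bidder remains; the winner pays the price at which the last rival dropped out.
Limits ranked: 126 (Onyx) > 119 (Lumen) > 108 (Willow) > 106 (Alder) > 66 (Cinder) > 59 (Apex)
Lumen is the last rival to drop out, at €119; Onyx remains and wins at that price.

Onyx wins at €119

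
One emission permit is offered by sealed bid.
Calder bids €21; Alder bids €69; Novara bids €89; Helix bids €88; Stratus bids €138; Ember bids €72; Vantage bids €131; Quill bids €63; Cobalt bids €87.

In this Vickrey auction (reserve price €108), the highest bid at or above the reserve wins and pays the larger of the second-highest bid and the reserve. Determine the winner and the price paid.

Sorting bids: 138 (Stratus) > 131 (Vantage) > 89 (Novara) > 88 (Helix) > 87 (Cobalt) > 72 (Ember) > …
Highest eligible bid: Stratus at €138.
max(second-highest €131, reserve €108) = €131; the reserve does not bind.

Stratus pays €131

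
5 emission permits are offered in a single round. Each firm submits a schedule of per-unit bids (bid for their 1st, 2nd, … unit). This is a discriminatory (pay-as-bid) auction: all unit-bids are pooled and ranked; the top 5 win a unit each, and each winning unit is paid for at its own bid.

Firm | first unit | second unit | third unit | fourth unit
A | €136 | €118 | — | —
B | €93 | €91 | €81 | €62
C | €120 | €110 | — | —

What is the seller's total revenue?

Total revenue: €577

All unit-bids, highest first — top 5: 136 (A-1), 120 (C-1), 118 (A-2), 110 (C-2), 93 (B-1)
Next rejected bid: €91 (not a price — pay-as-bid).
Each winning unit pays its own bid.
Revenue = 136 + 120 + 118 + 110 + 93 = €577.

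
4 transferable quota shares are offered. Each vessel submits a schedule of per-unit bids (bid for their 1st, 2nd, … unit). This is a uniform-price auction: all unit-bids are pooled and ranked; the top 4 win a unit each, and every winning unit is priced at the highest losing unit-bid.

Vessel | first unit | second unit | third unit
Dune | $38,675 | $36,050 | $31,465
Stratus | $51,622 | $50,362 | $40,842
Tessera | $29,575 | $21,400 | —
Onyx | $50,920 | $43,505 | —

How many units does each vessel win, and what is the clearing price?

Onyx 2, Stratus 2; clearing price $40,842

All unit-bids, highest first — top 4: 51,622 (Stratus-1), 50,920 (Onyx-1), 50,362 (Stratus-2), 43,505 (Onyx-2)
First bid not allocated: $40,842.
Allocation: Onyx 2, Stratus 2.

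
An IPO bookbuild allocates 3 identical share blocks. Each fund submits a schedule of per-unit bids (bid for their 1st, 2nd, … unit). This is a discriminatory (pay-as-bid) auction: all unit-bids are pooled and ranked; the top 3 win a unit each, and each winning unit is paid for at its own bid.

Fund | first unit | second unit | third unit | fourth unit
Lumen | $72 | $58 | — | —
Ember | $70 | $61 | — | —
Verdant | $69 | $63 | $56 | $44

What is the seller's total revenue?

Total revenue: $211

Pooled unit-bids ranked (top 3): 72 (Lumen-1), 70 (Ember-1), 69 (Verdant-1)
Next rejected bid: $63 (not a price — pay-as-bid).
Each winning unit pays its own bid.
Revenue = 72 + 70 + 69 = $211.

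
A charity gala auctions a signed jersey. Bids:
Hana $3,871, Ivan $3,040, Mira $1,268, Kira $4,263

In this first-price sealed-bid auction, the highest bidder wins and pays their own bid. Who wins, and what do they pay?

Kira pays $4,263

Bids in order: 4,263 (Kira) > 3,871 (Hana) > 3,040 (Ivan) > 1,268 (Mira)
Kira is highest → pays own bid, $4,263.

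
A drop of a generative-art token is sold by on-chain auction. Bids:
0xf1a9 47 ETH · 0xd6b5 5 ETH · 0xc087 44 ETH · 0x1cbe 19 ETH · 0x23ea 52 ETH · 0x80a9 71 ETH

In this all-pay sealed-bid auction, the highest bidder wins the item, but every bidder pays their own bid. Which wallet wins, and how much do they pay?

0x80a9 pays 71 ETH

Bids in order: 71 (0x80a9) > 52 (0x23ea) > 47 (0xf1a9) > 44 (0xc087) > 19 (0x1cbe) > 5 (0xd6b5)
0x80a9 wins with the top bid; all bids are sunk regardless.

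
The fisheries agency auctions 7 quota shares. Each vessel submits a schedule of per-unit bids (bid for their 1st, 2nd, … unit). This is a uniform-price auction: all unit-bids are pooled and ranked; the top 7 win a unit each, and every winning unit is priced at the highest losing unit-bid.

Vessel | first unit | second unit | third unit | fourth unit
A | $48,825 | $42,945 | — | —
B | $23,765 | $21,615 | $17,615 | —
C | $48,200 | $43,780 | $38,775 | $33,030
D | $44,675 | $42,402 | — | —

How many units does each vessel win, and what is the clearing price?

Pooled unit-bids ranked (top 7): 48,825 (A-1), 48,200 (C-1), 44,675 (D-1), 43,780 (C-2), 42,945 (A-2), 42,402 (D-2), 38,775 (C-3)
Highest rejected unit-bid = $33,030.
Allocation: A 2, C 3, D 2.

A 2, C 3, D 2; clearing price $33,030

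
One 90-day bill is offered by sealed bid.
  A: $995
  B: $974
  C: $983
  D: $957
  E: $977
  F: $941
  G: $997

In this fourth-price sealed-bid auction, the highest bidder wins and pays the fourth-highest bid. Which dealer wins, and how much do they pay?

Rule: the highest bidder wins and pays the fourth-highest bid.
Bids ranked: 997 (G) > 995 (A) > 983 (C) > 977 (E) > 974 (B) > 957 (D) > …
G is highest; pays the fourth-highest bid, $977.

G pays $977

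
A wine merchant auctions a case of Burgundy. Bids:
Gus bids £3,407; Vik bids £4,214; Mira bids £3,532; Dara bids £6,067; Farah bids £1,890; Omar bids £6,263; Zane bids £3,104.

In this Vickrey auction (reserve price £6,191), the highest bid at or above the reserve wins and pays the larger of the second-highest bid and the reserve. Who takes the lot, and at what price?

Omar pays £6,191

Sorting bids: 6,263 (Omar) > 6,067 (Dara) > 4,214 (Vik) > 3,532 (Mira) > 3,407 (Gus) > 3,104 (Zane) > …
Omar has the top bid at or above the reserve (£6,263).
Second-highest bid £6,067 is below the reserve £6,191, so the reserve binds → payment £6,191.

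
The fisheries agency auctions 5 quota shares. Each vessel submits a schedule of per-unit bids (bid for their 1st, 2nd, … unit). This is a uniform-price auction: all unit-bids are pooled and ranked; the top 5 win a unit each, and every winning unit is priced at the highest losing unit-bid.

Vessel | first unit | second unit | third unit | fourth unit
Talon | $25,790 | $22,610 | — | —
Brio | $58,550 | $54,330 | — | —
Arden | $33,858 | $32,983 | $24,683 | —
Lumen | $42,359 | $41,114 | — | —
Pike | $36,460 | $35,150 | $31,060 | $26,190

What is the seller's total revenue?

Pooled unit-bids ranked (top 5): 58,550 (Brio-1), 54,330 (Brio-2), 42,359 (Lumen-1), 41,114 (Lumen-2), 36,460 (Pike-1)
The (k+1)-th unit-bid is $35,150.
Allocation: Brio 2, Lumen 2, Pike 1. Every unit priced at $35,150.
Revenue = 5 × 35,150 = $175,750.

Total revenue: $175,750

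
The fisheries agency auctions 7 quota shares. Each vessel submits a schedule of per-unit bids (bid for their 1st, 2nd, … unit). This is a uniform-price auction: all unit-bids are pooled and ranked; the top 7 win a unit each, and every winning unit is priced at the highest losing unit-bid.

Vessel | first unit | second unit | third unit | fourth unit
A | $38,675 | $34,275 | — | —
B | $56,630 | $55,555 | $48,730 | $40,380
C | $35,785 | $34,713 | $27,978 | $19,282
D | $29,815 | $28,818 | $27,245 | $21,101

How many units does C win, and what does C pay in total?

C: 2 units, pays $68,550

All unit-bids, highest first — top 7: 56,630 (B-1), 55,555 (B-2), 48,730 (B-3), 40,380 (B-4), 38,675 (A-1), 35,785 (C-1), 34,713 (C-2)
The (k+1)-th unit-bid is $34,275.
C wins 2 unit(s) at $34,275 each.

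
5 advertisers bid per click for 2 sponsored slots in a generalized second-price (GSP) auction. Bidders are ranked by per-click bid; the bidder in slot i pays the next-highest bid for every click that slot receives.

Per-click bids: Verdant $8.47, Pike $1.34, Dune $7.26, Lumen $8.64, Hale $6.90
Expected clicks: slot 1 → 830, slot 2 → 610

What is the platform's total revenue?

Ranked by bid: $8.64 (Lumen) > $8.47 (Verdant) > $7.26 (Dune) > …
Slot 1: Lumen pays $8.47 × 830 = $7030.10
Slot 2: Verdant pays $7.26 × 610 = $4428.60
Total = $11458.70

Total revenue: $11458.70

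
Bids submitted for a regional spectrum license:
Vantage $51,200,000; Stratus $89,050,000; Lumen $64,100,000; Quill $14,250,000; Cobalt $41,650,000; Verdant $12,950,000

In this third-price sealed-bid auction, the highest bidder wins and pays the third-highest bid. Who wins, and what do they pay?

Stratus pays $51,200,000

Bids ranked: 89,050,000 (Stratus) > 64,100,000 (Lumen) > 51,200,000 (Vantage) > 41,650,000 (Cobalt) > 14,250,000 (Quill) > 12,950,000 (Verdant)
Stratus is highest; pays the third-highest bid, $51,200,000.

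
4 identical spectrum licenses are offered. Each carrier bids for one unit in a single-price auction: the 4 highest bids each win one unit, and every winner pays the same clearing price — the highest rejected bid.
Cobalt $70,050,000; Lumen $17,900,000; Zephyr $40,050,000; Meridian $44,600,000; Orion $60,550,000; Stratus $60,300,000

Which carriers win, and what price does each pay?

Sorting: 70,050,000 (Cobalt), 60,550,000 (Orion), 60,300,000 (Stratus), 44,600,000 (Meridian), 40,050,000 (Zephyr), 17,900,000 (Lumen)
Winners (4 units): Cobalt, Orion, Stratus, Meridian.
Highest unsuccessful bid: $40,050,000 → clearing price.

Cobalt, Orion, Stratus, Meridian; each pays $40,050,000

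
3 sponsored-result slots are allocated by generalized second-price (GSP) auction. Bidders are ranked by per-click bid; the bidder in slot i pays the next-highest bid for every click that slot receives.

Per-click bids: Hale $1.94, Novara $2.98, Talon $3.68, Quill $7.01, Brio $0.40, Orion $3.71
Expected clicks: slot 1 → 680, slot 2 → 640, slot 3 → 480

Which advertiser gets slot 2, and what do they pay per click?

Sorting advertisers: $7.01 (Quill) > $3.71 (Orion) > $3.68 (Talon) > $2.98 (Novara) > …
Slot 2 goes to the second-ranked bidder, Orion, who pays the next bid down: $3.68/click.

Orion; $3.68 per click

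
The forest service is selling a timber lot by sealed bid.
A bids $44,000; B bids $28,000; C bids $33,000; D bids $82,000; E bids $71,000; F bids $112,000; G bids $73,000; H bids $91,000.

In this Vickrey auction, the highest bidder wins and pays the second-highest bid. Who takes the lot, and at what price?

F pays $91,000

Rule: the highest bidder wins and pays the second-highest bid.
Bids in order: 112,000 (F) > 91,000 (H) > 82,000 (D) > 73,000 (G) > 71,000 (E) > 44,000 (A) > …
Second-price: F pays H's bid of $91,000.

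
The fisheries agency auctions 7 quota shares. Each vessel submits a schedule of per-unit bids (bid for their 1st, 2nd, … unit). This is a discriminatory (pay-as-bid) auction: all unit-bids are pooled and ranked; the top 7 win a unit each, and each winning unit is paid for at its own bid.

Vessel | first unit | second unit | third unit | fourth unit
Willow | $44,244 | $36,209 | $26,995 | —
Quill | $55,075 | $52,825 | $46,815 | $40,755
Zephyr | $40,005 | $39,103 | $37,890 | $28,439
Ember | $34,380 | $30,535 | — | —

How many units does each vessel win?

All unit-bids, highest first — top 7: 55,075 (Quill-1), 52,825 (Quill-2), 46,815 (Quill-3), 44,244 (Willow-1), 40,755 (Quill-4), 40,005 (Zephyr-1), 39,103 (Zephyr-2)
Next rejected bid: $37,890 (not a price — pay-as-bid).
Allocation: Quill 4, Willow 1, Zephyr 2.

Quill 4, Willow 1, Zephyr 2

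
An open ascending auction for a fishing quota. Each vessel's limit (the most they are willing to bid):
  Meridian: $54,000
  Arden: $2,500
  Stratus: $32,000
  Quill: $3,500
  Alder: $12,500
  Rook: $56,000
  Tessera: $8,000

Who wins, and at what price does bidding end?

Limits in order: 56,000 (Rook) > 54,000 (Meridian) > 32,000 (Stratus) > 12,500 (Alder) > 8,000 (Tessera) > 3,500 (Quill) > …
Meridian is the last rival to drop out, at $54,000; Rook remains and wins at that price.

Rook wins at $54,000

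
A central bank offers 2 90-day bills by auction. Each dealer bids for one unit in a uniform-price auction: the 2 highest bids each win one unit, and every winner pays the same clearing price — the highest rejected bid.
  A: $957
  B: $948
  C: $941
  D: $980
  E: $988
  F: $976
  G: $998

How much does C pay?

Sorting: 998 (G), 988 (E), 980 (D), 976 (F), …
The 2 highest are G, E.
First losing bid is D's $980, which sets the uniform price.
C does not win → pays $0.

C pays $0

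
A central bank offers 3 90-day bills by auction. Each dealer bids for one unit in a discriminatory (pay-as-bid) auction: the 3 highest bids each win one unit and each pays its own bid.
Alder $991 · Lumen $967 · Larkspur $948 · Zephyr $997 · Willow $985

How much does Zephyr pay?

Bids ranked high→low: 997 (Zephyr), 991 (Alder), 985 (Willow), 967 (Lumen), 948 (Larkspur)
The 3 highest are Zephyr, Alder, Willow.
Zephyr wins → own bid $997.

Zephyr pays $997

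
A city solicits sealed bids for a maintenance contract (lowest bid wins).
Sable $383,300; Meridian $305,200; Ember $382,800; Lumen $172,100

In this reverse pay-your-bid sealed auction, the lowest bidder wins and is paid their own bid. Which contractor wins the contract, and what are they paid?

Lumen is paid $172,100

Sorting bids: 172,100 (Lumen) < 305,200 (Meridian) < 382,800 (Ember) < 383,300 (Sable)
First-price: Lumen is paid what they bid, $172,100.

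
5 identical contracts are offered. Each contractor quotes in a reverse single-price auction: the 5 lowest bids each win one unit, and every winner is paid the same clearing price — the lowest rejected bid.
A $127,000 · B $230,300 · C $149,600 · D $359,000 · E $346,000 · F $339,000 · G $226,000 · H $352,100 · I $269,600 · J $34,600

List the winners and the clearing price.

J, A, C, G, B; each is paid $269,600

Ordering the bids: 34,600 (J), 127,000 (A), 149,600 (C), 226,000 (G), 230,300 (B), 269,600 (I), 339,000 (F), …
The 5 lowest are J, A, C, G, B.
Lowest unsuccessful bid: $269,600 → clearing price.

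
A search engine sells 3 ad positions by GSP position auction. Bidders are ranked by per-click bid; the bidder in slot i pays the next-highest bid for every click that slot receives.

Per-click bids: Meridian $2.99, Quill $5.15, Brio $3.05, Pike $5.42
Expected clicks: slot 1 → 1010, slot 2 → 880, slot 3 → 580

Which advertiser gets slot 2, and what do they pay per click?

Quill; $3.05 per click

Sorting advertisers: $5.42 (Pike) > $5.15 (Quill) > $3.05 (Brio) > $2.99 (Meridian)
Slot 2 goes to the second-ranked bidder, Quill, who pays the next bid down: $3.05/click.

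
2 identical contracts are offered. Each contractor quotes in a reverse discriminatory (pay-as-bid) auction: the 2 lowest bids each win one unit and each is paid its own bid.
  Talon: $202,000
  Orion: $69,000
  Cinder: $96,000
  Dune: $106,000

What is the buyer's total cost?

Total cost: $165,000

Sorting: 69,000 (Orion), 96,000 (Cinder), 106,000 (Dune), 202,000 (Talon)
Winners (2 units): Orion, Cinder.
Total cost = 69,000 + 96,000 = $165,000.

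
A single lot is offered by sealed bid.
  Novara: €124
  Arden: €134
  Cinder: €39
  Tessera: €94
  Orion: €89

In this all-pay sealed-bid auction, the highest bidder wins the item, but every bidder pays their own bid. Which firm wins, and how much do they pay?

Arden pays €134

Bids ranked: 134 (Arden) > 124 (Novara) > 94 (Tessera) > 89 (Orion) > 39 (Cinder)
Arden is highest and takes the item; every bidder forfeits their bid.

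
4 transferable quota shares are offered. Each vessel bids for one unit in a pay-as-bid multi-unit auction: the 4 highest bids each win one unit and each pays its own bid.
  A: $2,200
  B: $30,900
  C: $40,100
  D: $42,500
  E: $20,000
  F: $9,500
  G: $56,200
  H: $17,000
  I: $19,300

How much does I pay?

Bids ranked high→low: 56,200 (G), 42,500 (D), 40,100 (C), 30,900 (B), 20,000 (E), 19,300 (I), …
Winners (4 units): G, D, C, B.
I does not win → $0.

I pays $0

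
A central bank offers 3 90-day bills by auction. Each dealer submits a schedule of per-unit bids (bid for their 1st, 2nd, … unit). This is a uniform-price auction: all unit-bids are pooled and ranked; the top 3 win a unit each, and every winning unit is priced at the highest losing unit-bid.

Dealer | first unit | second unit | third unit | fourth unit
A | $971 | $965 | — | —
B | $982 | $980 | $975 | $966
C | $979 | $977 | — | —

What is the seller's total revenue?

Merging the schedules and taking the best 3: 982 (B-1), 980 (B-2), 979 (C-1)
Highest rejected unit-bid = $977.
Allocation: B 2, C 1. Every unit priced at $977.
Revenue = 3 × 977 = $2,931.

Total revenue: $2,931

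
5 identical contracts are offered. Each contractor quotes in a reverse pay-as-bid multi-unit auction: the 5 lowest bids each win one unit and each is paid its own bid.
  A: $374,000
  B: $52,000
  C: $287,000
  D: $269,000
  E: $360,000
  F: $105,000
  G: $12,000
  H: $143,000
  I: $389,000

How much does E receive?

E is paid $0

Sorting: 12,000 (G), 52,000 (B), 105,000 (F), 143,000 (H), 269,000 (D), 287,000 (C), 360,000 (E), …
Lowest 5: G, B, F, H, D.
E does not win → $0.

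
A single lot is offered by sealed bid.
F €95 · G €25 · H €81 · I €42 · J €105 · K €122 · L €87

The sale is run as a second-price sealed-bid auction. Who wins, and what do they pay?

Bids in order: 122 (K) > 105 (J) > 95 (F) > 87 (L) > 81 (H) > 42 (I) > …
K is highest; pays the second-highest bid, €105.

K pays €105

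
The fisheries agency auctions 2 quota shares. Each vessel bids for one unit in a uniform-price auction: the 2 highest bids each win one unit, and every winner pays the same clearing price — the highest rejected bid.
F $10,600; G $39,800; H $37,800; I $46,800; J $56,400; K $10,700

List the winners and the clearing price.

Bids ranked high→low: 56,400 (J), 46,800 (I), 39,800 (G), 37,800 (H), …
Winners (2 units): J, I.
Clearing price = highest rejected bid = $39,800.

J, I; each pays $39,800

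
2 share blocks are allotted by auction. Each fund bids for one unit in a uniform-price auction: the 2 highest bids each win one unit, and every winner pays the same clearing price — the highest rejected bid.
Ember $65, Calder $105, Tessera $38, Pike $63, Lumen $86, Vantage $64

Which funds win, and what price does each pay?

Bids ranked high→low: 105 (Calder), 86 (Lumen), 65 (Ember), 64 (Vantage), …
The 2 highest are Calder, Lumen.
Clearing price = highest rejected bid = $65.

Calder, Lumen; each pays $65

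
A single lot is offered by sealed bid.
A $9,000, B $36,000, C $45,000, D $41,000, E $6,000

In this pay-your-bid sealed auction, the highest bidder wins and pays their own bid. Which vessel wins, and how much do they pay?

C pays $45,000

Bids ranked: 45,000 (C) > 41,000 (D) > 36,000 (B) > 9,000 (A) > 6,000 (E)
First-price: C pays what they bid, $45,000.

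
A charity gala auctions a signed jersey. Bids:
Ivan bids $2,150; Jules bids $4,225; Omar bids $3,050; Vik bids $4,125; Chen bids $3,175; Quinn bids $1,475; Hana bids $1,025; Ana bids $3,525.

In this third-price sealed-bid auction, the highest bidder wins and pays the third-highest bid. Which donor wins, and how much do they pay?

Rule: the highest bidder wins and pays the third-highest bid.
Bids ranked: 4,225 (Jules) > 4,125 (Vik) > 3,525 (Ana) > 3,175 (Chen) > 3,050 (Omar) > 2,150 (Ivan) > …
Jules is highest; pays the third-highest bid, $3,525.

Jules pays $3,525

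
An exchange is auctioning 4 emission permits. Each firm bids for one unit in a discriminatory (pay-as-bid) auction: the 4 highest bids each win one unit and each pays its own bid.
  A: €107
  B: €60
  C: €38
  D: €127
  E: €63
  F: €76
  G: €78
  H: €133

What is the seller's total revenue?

Ordering the bids: 133 (H), 127 (D), 107 (A), 78 (G), 76 (F), 63 (E), …
Top 4: H, D, A, G.
Total revenue = 133 + 127 + 107 + 78 = €445.

Total revenue: €445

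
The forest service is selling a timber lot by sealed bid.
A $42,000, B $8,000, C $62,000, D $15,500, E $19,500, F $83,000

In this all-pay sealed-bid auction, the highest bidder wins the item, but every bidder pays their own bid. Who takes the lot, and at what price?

F pays $83,000

All-pay sealed-bid auction: the highest bidder wins the item, but every bidder pays their own bid.
Bids in order: 83,000 (F) > 62,000 (C) > 42,000 (A) > 19,500 (E) > 15,500 (D) > 8,000 (B)
F wins with the top bid; all bids are sunk regardless.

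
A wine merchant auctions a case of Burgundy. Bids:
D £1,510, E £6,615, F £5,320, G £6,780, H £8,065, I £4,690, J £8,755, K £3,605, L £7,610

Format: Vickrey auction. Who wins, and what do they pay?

Sorting bids: 8,755 (J) > 8,065 (H) > 7,610 (L) > 6,780 (G) > 6,615 (E) > 5,320 (F) > …
J wins with the highest bid; price is set by the runner-up at £8,065.

J pays £8,065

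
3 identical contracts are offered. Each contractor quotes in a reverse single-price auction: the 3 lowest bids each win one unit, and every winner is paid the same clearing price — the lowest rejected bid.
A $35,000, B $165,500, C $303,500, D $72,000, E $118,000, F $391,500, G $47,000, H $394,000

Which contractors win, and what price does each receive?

A, G, D; each is paid $118,000

Bids ranked low→high: 35,000 (A), 47,000 (G), 72,000 (D), 118,000 (E), 165,500 (B), …
Winners (3 units): A, G, D.
First losing bid is E's $118,000, which sets the uniform price.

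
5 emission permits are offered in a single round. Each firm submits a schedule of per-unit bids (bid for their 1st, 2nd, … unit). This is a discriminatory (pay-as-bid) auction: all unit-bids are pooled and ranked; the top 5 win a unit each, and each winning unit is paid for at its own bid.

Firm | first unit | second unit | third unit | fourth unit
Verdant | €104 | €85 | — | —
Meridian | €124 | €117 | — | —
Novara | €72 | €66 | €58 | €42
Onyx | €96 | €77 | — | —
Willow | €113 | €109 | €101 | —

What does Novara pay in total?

Novara pays €0

All unit-bids, highest first — top 5: 124 (Meridian-1), 117 (Meridian-2), 113 (Willow-1), 109 (Willow-2), 104 (Verdant-1)
Next rejected bid: €101 (not a price — pay-as-bid).
Novara wins no units.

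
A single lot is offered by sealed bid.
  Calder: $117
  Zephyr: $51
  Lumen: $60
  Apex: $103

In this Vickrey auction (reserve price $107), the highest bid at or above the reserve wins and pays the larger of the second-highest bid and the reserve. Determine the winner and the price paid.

Calder pays $107

Rule: the highest bid at or above the reserve wins and pays the larger of the second-highest bid and the reserve.
Bids in order: 117 (Calder) > 103 (Apex) > 60 (Lumen) > 51 (Zephyr)
Calder has the top bid at or above the reserve ($117).
Second-highest bid $103 is below the reserve $107, so the reserve binds → payment $107.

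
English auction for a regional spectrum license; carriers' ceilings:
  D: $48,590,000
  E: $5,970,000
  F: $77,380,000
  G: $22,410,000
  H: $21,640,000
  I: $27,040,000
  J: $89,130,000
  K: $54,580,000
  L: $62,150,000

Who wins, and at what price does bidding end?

Sorting limits: 89,130,000 (J) > 77,380,000 (F) > 62,150,000 (L) > 54,580,000 (K) > 48,590,000 (D) > 27,040,000 (I) > …
Once the price passes $77,380,000, only J is left; the hammer falls at F's limit of $77,380,000.

J wins at $77,380,000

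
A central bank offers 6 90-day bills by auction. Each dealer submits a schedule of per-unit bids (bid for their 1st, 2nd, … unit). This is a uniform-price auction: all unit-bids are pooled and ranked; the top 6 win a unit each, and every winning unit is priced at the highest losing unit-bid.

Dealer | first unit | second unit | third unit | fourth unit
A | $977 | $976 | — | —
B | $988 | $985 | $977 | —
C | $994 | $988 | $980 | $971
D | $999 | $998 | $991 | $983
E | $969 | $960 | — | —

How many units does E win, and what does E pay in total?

All unit-bids, highest first — top 6: 999 (D-1), 998 (D-2), 994 (C-1), 991 (D-3), 988 (B-1), 988 (C-2)
First bid not allocated: $985.
E wins 0 unit(s) at $985 each.

E: 0 units, pays $0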